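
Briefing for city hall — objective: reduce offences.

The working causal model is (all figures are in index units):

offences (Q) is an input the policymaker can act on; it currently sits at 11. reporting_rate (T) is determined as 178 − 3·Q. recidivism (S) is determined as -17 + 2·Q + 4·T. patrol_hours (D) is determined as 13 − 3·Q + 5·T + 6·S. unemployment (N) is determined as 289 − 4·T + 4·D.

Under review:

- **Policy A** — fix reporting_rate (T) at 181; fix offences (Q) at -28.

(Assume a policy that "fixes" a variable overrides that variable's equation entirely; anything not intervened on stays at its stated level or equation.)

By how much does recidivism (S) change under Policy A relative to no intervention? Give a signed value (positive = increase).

66

Baseline:
  Q = 11
  T = 178 − 3·11 = 145
  S = -17 + 2·11 + 4·145 = 585
Policy A (T := 181, Q := -28):
  Q = -28
  T = 181
  S = -17 + 2·(-28) + 4·181 = 651
Change in S: 651 − 585 = 66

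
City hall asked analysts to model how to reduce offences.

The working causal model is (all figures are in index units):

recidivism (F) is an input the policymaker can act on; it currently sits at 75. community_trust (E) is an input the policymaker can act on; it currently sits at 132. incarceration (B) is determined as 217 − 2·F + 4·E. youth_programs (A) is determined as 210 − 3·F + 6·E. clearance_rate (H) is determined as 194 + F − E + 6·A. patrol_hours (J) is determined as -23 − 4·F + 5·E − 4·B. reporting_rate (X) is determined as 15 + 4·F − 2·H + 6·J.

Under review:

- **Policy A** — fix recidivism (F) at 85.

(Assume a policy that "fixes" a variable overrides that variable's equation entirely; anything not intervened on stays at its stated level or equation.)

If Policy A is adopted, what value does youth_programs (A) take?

747

Policy A (F := 85):
  F = 85
  E = 132
  A = 210 − 3·85 + 6·132 = 747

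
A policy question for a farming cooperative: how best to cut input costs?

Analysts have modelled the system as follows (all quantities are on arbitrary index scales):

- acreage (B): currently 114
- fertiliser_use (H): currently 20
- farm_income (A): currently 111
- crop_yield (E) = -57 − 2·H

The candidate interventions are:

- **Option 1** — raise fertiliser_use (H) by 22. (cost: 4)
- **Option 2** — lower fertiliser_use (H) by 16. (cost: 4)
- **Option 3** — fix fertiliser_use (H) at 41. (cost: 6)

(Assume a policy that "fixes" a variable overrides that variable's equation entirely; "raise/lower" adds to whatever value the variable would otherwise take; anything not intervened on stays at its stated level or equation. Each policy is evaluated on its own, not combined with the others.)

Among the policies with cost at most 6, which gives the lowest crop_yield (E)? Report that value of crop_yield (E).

Option 1 (H + 22):
  H = 20 + 22 = 42
  E = -57 − 2·42 = -141
Option 2 (H − 16):
  H = 20 − 16 = 4
  E = -57 − 2·4 = -65
Option 3 (H := 41):
  H = 41
  E = -57 − 2·41 = -139
Comparing — Option 1: E=-141, Option 2: E=-65, Option 3: E=-139. Lowest is -141 (Option 1).

-141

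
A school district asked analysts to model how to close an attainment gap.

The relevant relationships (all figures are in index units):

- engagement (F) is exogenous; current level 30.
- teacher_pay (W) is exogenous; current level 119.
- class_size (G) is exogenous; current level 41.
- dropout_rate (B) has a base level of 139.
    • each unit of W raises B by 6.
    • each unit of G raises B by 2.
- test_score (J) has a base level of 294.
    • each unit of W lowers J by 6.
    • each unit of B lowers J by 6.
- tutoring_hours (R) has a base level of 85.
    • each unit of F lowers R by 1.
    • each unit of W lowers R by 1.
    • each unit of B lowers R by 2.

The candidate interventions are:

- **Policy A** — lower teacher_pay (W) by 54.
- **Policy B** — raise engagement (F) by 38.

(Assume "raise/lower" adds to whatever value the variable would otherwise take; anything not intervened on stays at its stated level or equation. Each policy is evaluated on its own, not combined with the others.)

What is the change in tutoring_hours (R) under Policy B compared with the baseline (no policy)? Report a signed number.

Baseline:
  F = 30
  W = 119
  G = 41
  B = 139 + 6·119 + 2·41 = 935
  R = 85 − 30 − 119 − 2·935 = -1934
Policy B (F + 38):
  F = 30 + 38 = 68
  W = 119
  G = 41
  B = 139 + 6·119 + 2·41 = 935
  R = 85 − 68 − 119 − 2·935 = -1972
Change in R: -1972 − (-1934) = -38

-38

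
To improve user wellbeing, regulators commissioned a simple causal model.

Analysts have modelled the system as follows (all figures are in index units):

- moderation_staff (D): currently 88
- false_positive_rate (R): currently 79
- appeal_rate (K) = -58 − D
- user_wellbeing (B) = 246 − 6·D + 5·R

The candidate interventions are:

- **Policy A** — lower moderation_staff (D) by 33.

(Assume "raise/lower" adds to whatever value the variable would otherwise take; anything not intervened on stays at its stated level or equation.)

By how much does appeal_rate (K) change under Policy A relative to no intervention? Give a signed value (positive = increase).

Baseline:
  D = 88
  K = -58 − 88 = -146
Policy A (D − 33):
  D = 88 − 33 = 55
  K = -58 − 55 = -113
Change in K: -113 − (-146) = 33

33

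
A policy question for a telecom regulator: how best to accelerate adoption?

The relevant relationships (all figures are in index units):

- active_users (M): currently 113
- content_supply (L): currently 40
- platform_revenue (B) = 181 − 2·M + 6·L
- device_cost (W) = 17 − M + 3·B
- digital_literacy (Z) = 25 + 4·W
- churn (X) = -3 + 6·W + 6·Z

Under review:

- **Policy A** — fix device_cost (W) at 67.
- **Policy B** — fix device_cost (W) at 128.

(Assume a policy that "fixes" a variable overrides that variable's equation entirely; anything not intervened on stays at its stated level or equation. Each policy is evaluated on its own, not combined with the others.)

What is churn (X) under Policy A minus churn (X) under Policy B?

Policy A (W := 67):
  M = 113
  L = 40
  B = 181 − 2·113 + 6·40 = 195
  W = 67
  Z = 25 + 4·67 = 293
  X = -3 + 6·67 + 6·293 = 2157
Policy B (W := 128):
  M = 113
  L = 40
  B = 181 − 2·113 + 6·40 = 195
  W = 128
  Z = 25 + 4·128 = 537
  X = -3 + 6·128 + 6·537 = 3987
X: 2157 − 3987 = -1830

-1830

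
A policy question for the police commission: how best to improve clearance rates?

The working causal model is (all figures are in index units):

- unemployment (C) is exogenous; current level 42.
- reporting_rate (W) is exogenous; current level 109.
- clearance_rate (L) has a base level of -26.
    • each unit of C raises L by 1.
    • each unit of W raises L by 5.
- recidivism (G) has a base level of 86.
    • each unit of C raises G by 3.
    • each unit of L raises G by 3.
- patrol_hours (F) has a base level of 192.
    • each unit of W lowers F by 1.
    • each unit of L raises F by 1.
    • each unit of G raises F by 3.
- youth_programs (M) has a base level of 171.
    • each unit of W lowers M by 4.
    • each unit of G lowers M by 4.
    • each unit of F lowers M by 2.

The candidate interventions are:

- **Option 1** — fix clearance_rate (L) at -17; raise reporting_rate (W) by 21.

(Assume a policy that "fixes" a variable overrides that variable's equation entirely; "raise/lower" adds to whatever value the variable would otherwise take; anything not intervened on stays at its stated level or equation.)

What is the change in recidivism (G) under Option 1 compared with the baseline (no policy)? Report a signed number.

Baseline:
  C = 42
  W = 109
  L = -26 + 42 + 5·109 = 561
  G = 86 + 3·42 + 3·561 = 1895
Option 1 (L := -17, W + 21):
  C = 42
  W = 109 + 21 = 130
  L = -17
  G = 86 + 3·42 + 3·(-17) = 161
Change in G: 161 − 1895 = -1734

-1734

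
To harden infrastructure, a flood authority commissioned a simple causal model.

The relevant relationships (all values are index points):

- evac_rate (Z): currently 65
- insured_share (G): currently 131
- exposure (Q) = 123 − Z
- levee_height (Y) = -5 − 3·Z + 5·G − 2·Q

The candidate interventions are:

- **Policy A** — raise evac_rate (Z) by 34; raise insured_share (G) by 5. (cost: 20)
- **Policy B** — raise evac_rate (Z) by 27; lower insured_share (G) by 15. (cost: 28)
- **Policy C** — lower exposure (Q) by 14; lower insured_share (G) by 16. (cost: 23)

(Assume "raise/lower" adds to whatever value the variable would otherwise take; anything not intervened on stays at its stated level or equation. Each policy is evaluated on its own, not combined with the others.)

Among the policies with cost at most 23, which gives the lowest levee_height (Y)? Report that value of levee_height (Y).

287

Policy A (Z + 34, G + 5):
  Z = 65 + 34 = 99
  G = 131 + 5 = 136
  Q = 123 − 99 = 24
  Y = -5 − 3·99 + 5·136 − 2·24 = 330
Policy C (Q − 14, G − 16):
  Z = 65
  G = 131 − 16 = 115
  Q = 123 − 65 (−14 from intervention) = 44
  Y = -5 − 3·65 + 5·115 − 2·44 = 287
Comparing — Policy A: Y=330, Policy C: Y=287. Lowest is 287 (Policy C).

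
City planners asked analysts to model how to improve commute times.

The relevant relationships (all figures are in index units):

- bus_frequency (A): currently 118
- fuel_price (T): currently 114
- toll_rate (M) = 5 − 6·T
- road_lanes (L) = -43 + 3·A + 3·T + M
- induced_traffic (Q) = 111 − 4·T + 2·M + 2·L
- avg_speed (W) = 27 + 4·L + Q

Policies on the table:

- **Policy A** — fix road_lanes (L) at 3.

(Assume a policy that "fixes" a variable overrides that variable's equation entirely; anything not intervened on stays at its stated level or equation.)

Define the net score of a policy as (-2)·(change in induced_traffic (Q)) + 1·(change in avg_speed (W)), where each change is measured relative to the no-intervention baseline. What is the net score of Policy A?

Baseline:
  A = 118
  T = 114
  M = 5 − 6·114 = -679
  L = -43 + 3·118 + 3·114 + (-679) = -26
  Q = 111 − 4·114 + 2·(-679) + 2·(-26) = -1755
  W = 27 + 4·(-26) + (-1755) = -1832
Policy A (L := 3):
  A = 118
  T = 114
  M = 5 − 6·114 = -679
  L = 3
  Q = 111 − 4·114 + 2·(-679) + 2·3 = -1697
  W = 27 + 4·3 + (-1697) = -1658
ΔQ = -1697 − (-1755) = 58; ΔW = -1658 − (-1832) = 174
Score = (-2)·58 + 1·174 = 58

58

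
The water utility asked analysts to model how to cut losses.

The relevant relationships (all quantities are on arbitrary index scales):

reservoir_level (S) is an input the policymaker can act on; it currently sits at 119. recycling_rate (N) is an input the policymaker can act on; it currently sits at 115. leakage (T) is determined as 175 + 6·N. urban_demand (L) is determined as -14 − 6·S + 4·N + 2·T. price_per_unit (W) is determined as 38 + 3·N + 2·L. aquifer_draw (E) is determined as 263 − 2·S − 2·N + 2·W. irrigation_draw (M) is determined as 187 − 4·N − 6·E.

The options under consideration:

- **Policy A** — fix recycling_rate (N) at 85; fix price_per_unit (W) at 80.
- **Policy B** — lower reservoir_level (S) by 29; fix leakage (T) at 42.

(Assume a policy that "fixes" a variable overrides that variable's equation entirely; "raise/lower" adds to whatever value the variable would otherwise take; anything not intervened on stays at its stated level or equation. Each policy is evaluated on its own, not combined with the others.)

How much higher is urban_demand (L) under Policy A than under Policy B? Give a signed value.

Policy A (N := 85, W := 80):
  S = 119
  N = 85
  T = 175 + 6·85 = 685
  L = -14 − 6·119 + 4·85 + 2·685 = 982
Policy B (S − 29, T := 42):
  S = 119 − 29 = 90
  N = 115
  T = 42
  L = -14 − 6·90 + 4·115 + 2·42 = -10
L: 982 − (-10) = 992

992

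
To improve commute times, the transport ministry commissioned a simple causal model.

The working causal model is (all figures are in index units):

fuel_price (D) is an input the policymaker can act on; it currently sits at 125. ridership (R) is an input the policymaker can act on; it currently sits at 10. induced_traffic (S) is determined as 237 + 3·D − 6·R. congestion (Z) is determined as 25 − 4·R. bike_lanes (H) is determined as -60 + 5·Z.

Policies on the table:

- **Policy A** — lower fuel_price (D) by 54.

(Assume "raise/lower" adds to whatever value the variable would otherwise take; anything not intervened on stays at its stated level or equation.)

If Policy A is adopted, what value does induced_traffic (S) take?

Policy A (D − 54):
  D = 125 − 54 = 71
  R = 10
  S = 237 + 3·71 − 6·10 = 390

390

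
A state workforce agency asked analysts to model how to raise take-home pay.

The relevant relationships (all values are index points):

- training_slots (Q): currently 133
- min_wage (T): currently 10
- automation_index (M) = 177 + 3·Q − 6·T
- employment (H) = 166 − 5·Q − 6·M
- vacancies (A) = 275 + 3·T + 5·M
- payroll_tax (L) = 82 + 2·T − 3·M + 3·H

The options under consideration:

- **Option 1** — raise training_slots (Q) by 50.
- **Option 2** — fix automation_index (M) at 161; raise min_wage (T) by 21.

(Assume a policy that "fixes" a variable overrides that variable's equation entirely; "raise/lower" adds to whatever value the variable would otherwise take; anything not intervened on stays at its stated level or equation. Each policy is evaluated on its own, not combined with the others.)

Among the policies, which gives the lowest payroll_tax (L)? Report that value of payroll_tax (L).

Option 1 (Q + 50):
  Q = 133 + 50 = 183
  T = 10
  M = 177 + 3·183 − 6·10 = 666
  H = 166 − 5·183 − 6·666 = -4745
  L = 82 + 2·10 − 3·666 + 3·(-4745) = -16131
Option 2 (M := 161, T + 21):
  Q = 133
  T = 10 + 21 = 31
  M = 161
  H = 166 − 5·133 − 6·161 = -1465
  L = 82 + 2·31 − 3·161 + 3·(-1465) = -4734
Comparing — Option 1: L=-16131, Option 2: L=-4734. Lowest is -16131 (Option 1).

-16131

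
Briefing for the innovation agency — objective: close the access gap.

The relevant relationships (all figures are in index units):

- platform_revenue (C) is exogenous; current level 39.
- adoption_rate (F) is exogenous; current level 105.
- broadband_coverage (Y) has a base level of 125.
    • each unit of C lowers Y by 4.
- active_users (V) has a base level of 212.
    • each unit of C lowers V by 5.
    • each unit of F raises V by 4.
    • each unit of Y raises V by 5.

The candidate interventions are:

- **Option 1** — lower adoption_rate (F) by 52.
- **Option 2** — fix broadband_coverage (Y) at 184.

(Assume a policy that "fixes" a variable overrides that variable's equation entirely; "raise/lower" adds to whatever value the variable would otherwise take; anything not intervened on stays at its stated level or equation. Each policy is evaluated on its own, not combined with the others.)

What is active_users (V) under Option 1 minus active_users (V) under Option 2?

-1283

Option 1 (F − 52):
  C = 39
  F = 105 − 52 = 53
  Y = 125 − 4·39 = -31
  V = 212 − 5·39 + 4·53 + 5·(-31) = 74
Option 2 (Y := 184):
  C = 39
  F = 105
  Y = 184
  V = 212 − 5·39 + 4·105 + 5·184 = 1357
V: 74 − 1357 = -1283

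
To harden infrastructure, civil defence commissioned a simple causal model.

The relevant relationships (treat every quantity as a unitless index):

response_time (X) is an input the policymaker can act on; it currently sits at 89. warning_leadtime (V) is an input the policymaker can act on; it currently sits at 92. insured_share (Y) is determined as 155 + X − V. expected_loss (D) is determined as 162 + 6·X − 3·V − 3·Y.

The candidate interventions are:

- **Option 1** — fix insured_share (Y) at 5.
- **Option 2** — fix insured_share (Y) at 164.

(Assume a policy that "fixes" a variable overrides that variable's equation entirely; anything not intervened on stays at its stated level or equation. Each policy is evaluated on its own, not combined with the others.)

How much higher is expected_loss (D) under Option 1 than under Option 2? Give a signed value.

477

Option 1 (Y := 5):
  X = 89
  V = 92
  Y = 5
  D = 162 + 6·89 − 3·92 − 3·5 = 405
Option 2 (Y := 164):
  X = 89
  V = 92
  Y = 164
  D = 162 + 6·89 − 3·92 − 3·164 = -72
D: 405 − (-72) = 477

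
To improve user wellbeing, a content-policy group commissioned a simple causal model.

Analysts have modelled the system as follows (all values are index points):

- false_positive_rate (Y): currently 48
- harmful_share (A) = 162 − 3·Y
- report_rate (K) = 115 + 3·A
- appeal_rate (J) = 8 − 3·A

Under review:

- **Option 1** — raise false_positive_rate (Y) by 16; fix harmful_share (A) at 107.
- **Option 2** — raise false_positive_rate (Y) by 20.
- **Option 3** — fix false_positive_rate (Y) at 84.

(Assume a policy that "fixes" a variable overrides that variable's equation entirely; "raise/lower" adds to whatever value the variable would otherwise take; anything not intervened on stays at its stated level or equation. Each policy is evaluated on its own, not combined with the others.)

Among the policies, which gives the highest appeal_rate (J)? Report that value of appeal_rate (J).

278

Option 1 (Y + 16, A := 107):
  Y = 48 + 16 = 64
  A = 107
  J = 8 − 3·107 = -313
Option 2 (Y + 20):
  Y = 48 + 20 = 68
  A = 162 − 3·68 = -42
  J = 8 − 3·(-42) = 134
Option 3 (Y := 84):
  Y = 84
  A = 162 − 3·84 = -90
  J = 8 − 3·(-90) = 278
Comparing — Option 1: J=-313, Option 2: J=134, Option 3: J=278. Highest is 278 (Option 3).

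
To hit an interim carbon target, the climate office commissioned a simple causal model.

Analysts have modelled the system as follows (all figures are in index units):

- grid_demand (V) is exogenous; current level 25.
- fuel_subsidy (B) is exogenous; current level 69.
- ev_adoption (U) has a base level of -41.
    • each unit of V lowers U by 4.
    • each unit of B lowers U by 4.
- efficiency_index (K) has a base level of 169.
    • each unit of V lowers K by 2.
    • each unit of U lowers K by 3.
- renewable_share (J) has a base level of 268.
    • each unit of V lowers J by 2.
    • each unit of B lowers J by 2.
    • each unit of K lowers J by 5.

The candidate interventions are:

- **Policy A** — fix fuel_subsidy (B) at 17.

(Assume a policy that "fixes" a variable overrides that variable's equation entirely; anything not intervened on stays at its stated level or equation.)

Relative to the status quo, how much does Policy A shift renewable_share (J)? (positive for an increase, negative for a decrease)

Baseline:
  V = 25
  B = 69
  U = -41 − 4·25 − 4·69 = -417
  K = 169 − 2·25 − 3·(-417) = 1370
  J = 268 − 2·25 − 2·69 − 5·1370 = -6770
Policy A (B := 17):
  V = 25
  B = 17
  U = -41 − 4·25 − 4·17 = -209
  K = 169 − 2·25 − 3·(-209) = 746
  J = 268 − 2·25 − 2·17 − 5·746 = -3546
Change in J: -3546 − (-6770) = 3224

3224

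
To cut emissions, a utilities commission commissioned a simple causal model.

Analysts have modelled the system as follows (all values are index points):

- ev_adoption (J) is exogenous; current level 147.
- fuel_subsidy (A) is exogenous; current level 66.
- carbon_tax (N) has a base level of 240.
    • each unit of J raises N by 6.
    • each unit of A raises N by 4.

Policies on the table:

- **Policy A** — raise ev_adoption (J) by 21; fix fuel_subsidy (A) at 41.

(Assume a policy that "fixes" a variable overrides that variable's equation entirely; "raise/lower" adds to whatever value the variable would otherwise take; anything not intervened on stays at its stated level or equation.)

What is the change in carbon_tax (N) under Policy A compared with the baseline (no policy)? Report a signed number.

Baseline:
  J = 147
  A = 66
  N = 240 + 6·147 + 4·66 = 1386
Policy A (J + 21, A := 41):
  J = 147 + 21 = 168
  A = 41
  N = 240 + 6·168 + 4·41 = 1412
Change in N: 1412 − 1386 = 26

26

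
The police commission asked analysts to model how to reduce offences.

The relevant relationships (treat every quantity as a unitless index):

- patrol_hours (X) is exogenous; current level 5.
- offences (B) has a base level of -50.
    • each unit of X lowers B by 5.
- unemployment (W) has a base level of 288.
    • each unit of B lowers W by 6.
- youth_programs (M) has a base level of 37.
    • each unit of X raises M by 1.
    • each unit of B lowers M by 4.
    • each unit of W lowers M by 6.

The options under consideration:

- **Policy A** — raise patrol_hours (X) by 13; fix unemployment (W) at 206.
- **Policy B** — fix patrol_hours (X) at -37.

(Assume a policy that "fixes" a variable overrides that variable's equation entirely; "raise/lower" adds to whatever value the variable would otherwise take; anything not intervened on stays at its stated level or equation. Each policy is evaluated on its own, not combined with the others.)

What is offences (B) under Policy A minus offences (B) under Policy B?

-275

Policy A (X + 13, W := 206):
  X = 5 + 13 = 18
  B = -50 − 5·18 = -140
Policy B (X := -37):
  X = -37
  B = -50 − 5·(-37) = 135
B: -140 − 135 = -275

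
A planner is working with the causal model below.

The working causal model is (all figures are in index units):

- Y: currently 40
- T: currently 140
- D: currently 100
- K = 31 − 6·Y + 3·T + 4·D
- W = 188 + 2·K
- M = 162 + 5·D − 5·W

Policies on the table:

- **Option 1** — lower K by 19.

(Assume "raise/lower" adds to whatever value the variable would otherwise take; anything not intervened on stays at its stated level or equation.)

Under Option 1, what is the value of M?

-6198

Option 1 (K − 19):
  Y = 40
  T = 140
  D = 100
  K = 31 − 6·40 + 3·140 + 4·100 (−19 from intervention) = 592
  W = 188 + 2·592 = 1372
  M = 162 + 5·100 − 5·1372 = -6198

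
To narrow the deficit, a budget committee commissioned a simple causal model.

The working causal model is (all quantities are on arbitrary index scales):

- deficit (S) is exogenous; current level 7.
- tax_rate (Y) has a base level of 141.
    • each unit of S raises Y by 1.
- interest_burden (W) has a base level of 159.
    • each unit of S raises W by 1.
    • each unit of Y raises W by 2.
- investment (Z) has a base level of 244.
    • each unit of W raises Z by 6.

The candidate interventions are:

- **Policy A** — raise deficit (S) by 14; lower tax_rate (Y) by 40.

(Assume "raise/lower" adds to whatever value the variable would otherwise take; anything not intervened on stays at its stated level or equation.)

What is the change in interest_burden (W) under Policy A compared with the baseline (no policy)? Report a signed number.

Baseline:
  S = 7
  Y = 141 + 7 = 148
  W = 159 + 7 + 2·148 = 462
Policy A (S + 14, Y − 40):
  S = 7 + 14 = 21
  Y = 141 + 21 (−40 from intervention) = 122
  W = 159 + 21 + 2·122 = 424
Change in W: 424 − 462 = -38

-38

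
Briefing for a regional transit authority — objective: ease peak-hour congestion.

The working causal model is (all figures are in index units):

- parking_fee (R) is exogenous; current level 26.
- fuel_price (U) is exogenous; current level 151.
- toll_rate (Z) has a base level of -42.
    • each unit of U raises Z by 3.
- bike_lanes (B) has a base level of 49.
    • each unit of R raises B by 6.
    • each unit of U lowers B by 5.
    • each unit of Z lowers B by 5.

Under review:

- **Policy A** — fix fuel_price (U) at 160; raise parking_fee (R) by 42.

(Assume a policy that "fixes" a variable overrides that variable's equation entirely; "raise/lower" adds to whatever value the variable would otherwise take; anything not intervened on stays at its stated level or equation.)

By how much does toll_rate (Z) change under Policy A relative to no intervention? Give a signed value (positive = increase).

27

Baseline:
  U = 151
  Z = -42 + 3·151 = 411
Policy A (U := 160, R + 42):
  U = 160
  Z = -42 + 3·160 = 438
Change in Z: 438 − 411 = 27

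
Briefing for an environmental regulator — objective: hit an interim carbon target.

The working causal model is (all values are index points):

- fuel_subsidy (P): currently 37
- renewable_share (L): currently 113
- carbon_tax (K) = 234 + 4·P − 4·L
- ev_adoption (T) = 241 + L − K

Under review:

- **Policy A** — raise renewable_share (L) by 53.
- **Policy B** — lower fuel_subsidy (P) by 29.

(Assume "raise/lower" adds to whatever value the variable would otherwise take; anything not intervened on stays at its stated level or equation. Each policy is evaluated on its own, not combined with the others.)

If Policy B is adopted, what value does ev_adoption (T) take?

540

Policy B (P − 29):
  P = 37 − 29 = 8
  L = 113
  K = 234 + 4·8 − 4·113 = -186
  T = 241 + 113 − (-186) = 540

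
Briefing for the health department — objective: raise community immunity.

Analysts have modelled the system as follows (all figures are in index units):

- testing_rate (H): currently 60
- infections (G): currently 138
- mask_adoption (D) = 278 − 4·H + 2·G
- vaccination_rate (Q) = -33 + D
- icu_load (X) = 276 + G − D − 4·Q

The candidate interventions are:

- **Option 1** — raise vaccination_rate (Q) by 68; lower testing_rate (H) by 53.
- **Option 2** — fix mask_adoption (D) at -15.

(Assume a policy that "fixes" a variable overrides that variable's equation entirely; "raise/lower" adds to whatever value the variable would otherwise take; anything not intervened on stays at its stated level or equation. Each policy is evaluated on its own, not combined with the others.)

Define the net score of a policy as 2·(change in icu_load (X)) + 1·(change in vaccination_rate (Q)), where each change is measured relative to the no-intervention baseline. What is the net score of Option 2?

2961

Baseline:
  H = 60
  G = 138
  D = 278 − 4·60 + 2·138 = 314
  Q = -33 + 314 = 281
  X = 276 + 138 − 314 − 4·281 = -1024
Option 2 (D := -15):
  H = 60
  G = 138
  D = -15
  Q = -33 + (-15) = -48
  X = 276 + 138 − (-15) − 4·(-48) = 621
ΔX = 621 − (-1024) = 1645; ΔQ = -48 − 281 = -329
Score = 2·1645 + 1·(-329) = 2961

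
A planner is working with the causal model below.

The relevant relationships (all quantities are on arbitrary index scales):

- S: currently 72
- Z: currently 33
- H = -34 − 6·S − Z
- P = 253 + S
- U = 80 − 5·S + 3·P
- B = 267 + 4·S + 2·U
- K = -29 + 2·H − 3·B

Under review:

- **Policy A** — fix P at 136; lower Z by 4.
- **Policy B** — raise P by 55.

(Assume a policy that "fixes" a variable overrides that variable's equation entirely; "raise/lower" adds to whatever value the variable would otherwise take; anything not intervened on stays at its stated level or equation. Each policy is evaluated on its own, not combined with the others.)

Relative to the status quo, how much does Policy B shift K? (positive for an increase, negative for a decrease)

Baseline:
  S = 72
  Z = 33
  H = -34 − 6·72 − 33 = -499
  P = 253 + 72 = 325
  U = 80 − 5·72 + 3·325 = 695
  B = 267 + 4·72 + 2·695 = 1945
  K = -29 + 2·(-499) − 3·1945 = -6862
Policy B (P + 55):
  S = 72
  Z = 33
  H = -34 − 6·72 − 33 = -499
  P = 253 + 72 (+55 from intervention) = 380
  U = 80 − 5·72 + 3·380 = 860
  B = 267 + 4·72 + 2·860 = 2275
  K = -29 + 2·(-499) − 3·2275 = -7852
Change in K: -7852 − (-6862) = -990

-990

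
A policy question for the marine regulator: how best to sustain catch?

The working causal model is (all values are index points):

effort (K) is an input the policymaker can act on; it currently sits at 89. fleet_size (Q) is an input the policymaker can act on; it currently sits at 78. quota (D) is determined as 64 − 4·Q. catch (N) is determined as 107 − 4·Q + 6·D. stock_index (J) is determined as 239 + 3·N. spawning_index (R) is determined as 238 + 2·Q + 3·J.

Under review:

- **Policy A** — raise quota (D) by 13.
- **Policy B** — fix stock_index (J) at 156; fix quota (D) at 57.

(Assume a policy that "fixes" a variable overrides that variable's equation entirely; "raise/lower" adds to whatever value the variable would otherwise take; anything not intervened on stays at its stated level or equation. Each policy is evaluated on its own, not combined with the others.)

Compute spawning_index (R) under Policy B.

862

Policy B (J := 156, D := 57):
  Q = 78
  D = 57
  N = 107 − 4·78 + 6·57 = 137
  J = 156
  R = 238 + 2·78 + 3·156 = 862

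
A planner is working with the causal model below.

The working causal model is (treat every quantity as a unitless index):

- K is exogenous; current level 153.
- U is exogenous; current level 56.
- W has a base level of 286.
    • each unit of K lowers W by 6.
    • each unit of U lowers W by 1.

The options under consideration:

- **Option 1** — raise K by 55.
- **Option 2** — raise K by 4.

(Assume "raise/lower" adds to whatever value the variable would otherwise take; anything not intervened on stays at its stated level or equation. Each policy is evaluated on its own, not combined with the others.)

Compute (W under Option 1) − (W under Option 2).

-306

Option 1 (K + 55):
  K = 153 + 55 = 208
  U = 56
  W = 286 − 6·208 − 56 = -1018
Option 2 (K + 4):
  K = 153 + 4 = 157
  U = 56
  W = 286 − 6·157 − 56 = -712
W: -1018 − (-712) = -306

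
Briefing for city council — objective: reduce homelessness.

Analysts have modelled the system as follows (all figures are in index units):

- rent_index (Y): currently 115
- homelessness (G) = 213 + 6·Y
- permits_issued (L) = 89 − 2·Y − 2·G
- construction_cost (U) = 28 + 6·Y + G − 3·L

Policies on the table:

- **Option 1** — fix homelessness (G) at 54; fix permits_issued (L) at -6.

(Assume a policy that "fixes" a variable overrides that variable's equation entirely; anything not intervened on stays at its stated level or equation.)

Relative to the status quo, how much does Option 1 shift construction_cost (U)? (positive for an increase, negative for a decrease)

Baseline:
  Y = 115
  G = 213 + 6·115 = 903
  L = 89 − 2·115 − 2·903 = -1947
  U = 28 + 6·115 + 903 − 3·(-1947) = 7462
Option 1 (G := 54, L := -6):
  Y = 115
  G = 54
  L = -6
  U = 28 + 6·115 + 54 − 3·(-6) = 790
Change in U: 790 − 7462 = -6672

-6672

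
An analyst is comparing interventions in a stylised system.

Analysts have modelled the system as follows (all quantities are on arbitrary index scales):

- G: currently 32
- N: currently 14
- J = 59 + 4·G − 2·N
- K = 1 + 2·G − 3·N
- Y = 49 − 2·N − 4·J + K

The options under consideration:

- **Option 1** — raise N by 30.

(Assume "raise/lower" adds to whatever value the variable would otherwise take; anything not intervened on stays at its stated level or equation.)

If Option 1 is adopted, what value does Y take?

-502

Option 1 (N + 30):
  G = 32
  N = 14 + 30 = 44
  J = 59 + 4·32 − 2·44 = 99
  K = 1 + 2·32 − 3·44 = -67
  Y = 49 − 2·44 − 4·99 + (-67) = -502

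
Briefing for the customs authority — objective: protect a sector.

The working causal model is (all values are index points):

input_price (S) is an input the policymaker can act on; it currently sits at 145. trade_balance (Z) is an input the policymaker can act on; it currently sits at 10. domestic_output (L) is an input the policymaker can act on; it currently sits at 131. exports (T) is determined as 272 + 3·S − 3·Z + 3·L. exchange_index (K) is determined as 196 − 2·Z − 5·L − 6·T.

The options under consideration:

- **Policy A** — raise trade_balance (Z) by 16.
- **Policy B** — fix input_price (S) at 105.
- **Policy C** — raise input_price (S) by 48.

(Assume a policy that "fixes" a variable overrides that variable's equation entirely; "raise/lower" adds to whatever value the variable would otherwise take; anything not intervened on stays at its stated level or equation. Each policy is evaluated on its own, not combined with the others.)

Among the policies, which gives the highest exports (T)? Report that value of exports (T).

1214

Policy A (Z + 16):
  S = 145
  Z = 10 + 16 = 26
  L = 131
  T = 272 + 3·145 − 3·26 + 3·131 = 1022
Policy B (S := 105):
  S = 105
  Z = 10
  L = 131
  T = 272 + 3·105 − 3·10 + 3·131 = 950
Policy C (S + 48):
  S = 145 + 48 = 193
  Z = 10
  L = 131
  T = 272 + 3·193 − 3·10 + 3·131 = 1214
Comparing — Policy A: T=1022, Policy B: T=950, Policy C: T=1214. Highest is 1214 (Policy C).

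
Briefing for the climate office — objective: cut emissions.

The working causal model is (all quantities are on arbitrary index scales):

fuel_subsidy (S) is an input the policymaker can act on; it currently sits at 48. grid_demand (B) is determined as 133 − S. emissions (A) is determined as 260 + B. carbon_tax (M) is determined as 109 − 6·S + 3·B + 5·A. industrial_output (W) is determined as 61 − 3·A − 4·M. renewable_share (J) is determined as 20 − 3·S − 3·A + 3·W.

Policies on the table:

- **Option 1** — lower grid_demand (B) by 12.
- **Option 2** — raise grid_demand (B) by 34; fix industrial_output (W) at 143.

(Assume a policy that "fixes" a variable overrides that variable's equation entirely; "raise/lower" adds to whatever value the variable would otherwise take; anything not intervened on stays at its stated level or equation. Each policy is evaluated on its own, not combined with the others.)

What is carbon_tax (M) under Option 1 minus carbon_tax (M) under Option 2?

-368

Option 1 (B − 12):
  S = 48
  B = 133 − 48 (−12 from intervention) = 73
  A = 260 + 73 = 333
  M = 109 − 6·48 + 3·73 + 5·333 = 1705
Option 2 (B + 34, W := 143):
  S = 48
  B = 133 − 48 (+34 from intervention) = 119
  A = 260 + 119 = 379
  M = 109 − 6·48 + 3·119 + 5·379 = 2073
M: 1705 − 2073 = -368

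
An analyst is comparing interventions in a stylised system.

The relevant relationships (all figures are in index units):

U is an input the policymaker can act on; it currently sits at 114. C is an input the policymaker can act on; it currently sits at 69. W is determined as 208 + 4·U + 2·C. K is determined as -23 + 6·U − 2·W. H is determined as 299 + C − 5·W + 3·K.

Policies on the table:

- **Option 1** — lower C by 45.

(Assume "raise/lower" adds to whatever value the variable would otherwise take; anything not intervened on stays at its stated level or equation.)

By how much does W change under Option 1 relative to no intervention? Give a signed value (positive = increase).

Baseline:
  U = 114
  C = 69
  W = 208 + 4·114 + 2·69 = 802
Option 1 (C − 45):
  U = 114
  C = 69 − 45 = 24
  W = 208 + 4·114 + 2·24 = 712
Change in W: 712 − 802 = -90

-90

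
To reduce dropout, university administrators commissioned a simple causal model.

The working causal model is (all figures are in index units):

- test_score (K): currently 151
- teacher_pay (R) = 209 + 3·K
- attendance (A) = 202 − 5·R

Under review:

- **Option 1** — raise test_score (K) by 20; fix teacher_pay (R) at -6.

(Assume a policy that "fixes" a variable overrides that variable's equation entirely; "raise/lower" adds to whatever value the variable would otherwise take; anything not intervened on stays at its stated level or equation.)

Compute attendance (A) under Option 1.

Option 1 (K + 20, R := -6):
  K = 151 + 20 = 171
  R = -6
  A = 202 − 5·(-6) = 232

232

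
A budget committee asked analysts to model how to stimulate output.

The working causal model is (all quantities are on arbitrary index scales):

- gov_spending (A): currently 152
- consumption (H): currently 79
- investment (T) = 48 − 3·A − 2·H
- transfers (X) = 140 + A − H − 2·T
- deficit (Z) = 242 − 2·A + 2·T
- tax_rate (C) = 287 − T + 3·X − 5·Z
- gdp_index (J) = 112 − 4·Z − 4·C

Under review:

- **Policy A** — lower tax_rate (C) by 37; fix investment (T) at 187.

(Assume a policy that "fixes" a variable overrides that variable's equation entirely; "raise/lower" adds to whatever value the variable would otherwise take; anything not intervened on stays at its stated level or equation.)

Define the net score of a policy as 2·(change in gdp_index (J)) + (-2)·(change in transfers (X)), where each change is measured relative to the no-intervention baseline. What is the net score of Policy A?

Baseline:
  A = 152
  H = 79
  T = 48 − 3·152 − 2·79 = -566
  X = 140 + 152 − 79 − 2·(-566) = 1345
  Z = 242 − 2·152 + 2·(-566) = -1194
  C = 287 − (-566) + 3·1345 − 5·(-1194) = 10858
  J = 112 − 4·(-1194) − 4·10858 = -38544
Policy A (C − 37, T := 187):
  A = 152
  H = 79
  T = 187
  X = 140 + 152 − 79 − 2·187 = -161
  Z = 242 − 2·152 + 2·187 = 312
  C = 287 − 187 + 3·(-161) − 5·312 (−37 from intervention) = -1980
  J = 112 − 4·312 − 4·(-1980) = 6784
ΔJ = 6784 − (-38544) = 45328; ΔX = -161 − 1345 = -1506
Score = 2·45328 + (-2)·(-1506) = 93668

93668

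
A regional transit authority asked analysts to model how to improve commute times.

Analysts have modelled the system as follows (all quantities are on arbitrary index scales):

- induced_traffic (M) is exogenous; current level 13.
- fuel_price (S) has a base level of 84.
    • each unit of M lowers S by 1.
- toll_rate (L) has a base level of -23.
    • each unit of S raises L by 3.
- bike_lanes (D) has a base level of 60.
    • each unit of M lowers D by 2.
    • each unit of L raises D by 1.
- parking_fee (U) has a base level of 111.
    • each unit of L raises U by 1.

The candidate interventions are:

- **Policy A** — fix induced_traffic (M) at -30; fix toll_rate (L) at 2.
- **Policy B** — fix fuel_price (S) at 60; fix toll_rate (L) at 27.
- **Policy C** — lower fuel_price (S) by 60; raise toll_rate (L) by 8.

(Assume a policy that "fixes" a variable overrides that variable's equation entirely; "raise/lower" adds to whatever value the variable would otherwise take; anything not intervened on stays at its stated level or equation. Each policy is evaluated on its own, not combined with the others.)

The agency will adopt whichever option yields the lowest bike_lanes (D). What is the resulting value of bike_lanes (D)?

Policy A (M := -30, L := 2):
  M = -30
  S = 84 − (-30) = 114
  L = 2
  D = 60 − 2·(-30) + 2 = 122
Policy B (S := 60, L := 27):
  M = 13
  S = 60
  L = 27
  D = 60 − 2·13 + 27 = 61
Policy C (S − 60, L + 8):
  M = 13
  S = 84 − 13 (−60 from intervention) = 11
  L = -23 + 3·11 (+8 from intervention) = 18
  D = 60 − 2·13 + 18 = 52
Comparing — Policy A: D=122, Policy B: D=61, Policy C: D=52. Lowest is 52 (Policy C).

52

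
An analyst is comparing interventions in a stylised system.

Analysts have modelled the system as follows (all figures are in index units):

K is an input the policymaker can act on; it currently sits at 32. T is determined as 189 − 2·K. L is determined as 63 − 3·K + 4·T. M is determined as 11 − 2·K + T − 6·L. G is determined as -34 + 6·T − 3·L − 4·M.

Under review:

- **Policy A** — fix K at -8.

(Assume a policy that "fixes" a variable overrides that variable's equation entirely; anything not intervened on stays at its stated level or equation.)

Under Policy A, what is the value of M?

-5210

Policy A (K := -8):
  K = -8
  T = 189 − 2·(-8) = 205
  L = 63 − 3·(-8) + 4·205 = 907
  M = 11 − 2·(-8) + 205 − 6·907 = -5210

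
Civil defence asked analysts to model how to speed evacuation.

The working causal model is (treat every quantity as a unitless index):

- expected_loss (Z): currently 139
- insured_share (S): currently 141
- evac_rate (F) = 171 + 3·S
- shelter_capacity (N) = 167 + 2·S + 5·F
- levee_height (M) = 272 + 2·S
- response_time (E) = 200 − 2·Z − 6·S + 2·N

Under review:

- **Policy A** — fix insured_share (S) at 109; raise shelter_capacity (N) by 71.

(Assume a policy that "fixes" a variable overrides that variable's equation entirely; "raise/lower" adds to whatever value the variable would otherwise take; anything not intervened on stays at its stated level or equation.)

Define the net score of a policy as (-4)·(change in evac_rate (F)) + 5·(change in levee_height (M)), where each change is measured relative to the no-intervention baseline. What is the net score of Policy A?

Baseline:
  S = 141
  F = 171 + 3·141 = 594
  M = 272 + 2·141 = 554
Policy A (S := 109, N + 71):
  S = 109
  F = 171 + 3·109 = 498
  M = 272 + 2·109 = 490
ΔF = 498 − 594 = -96; ΔM = 490 − 554 = -64
Score = (-4)·(-96) + 5·(-64) = 64

64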